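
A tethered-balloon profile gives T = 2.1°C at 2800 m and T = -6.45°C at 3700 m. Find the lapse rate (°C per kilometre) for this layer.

Γ = −ΔT/Δz = (2.1 − (-6.45)) / (3700 − 2800) m
  = 8.55°C / 0.9 km = 9.5°C/km

9.5°C/km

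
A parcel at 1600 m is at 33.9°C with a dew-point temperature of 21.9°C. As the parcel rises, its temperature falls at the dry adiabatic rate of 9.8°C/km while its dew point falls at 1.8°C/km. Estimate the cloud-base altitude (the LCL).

T and T_d converge at 9.8 − 1.8 = 8°C per km
Height above start = (33.9 − 21.9) / 8 = 1.5 km
LCL altitude = 1600 m + 1500 m = 3100 m

3100 m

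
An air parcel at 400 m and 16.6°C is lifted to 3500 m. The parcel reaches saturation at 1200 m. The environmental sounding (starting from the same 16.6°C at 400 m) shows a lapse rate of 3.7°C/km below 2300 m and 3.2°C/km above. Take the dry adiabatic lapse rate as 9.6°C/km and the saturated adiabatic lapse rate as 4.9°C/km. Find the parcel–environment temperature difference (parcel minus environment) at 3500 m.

-8.08°C (parcel cooler than environment)

Parcel:
  400 → 1200 m (dry, 9.6°C/km): ΔT = -9.6 × 0.8 = -7.68°C → T = 8.92°C
  1200 → 3500 m (saturated, 4.9°C/km): ΔT = -4.9 × 2.3 = -11.27°C → T = -2.35°C
Environment:
  400 → 2300 m (environment, lower layer, 3.7°C/km): ΔT = -3.7 × 1.9 = -7.03°C → T = 9.57°C
  2300 → 3500 m (environment, upper layer, 3.2°C/km): ΔT = -3.2 × 1.2 = -3.84°C → T = 5.73°C
T_parcel − T_env = -2.35 − 5.73 = -8.08°C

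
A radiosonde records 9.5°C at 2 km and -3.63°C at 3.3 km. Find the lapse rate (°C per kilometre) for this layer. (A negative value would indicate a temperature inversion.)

Γ = −ΔT/Δz = (9.5 − (-3.63)) / (3300 − 2000) m
  = 13.13°C / 1.3 km = 10.1°C/km

10.1°C/km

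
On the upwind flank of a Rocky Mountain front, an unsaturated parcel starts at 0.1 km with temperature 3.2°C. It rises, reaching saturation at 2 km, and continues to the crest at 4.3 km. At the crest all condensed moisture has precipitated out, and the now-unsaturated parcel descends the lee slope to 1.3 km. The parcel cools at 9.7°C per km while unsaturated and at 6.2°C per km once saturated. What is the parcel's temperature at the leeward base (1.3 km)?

-0.39°C

Dry to 2000 m: -9.7 × 1.9 km = -18.43°C, so T = -15.23°C.
Saturated to 4300 m: -6.2 × 2.3 km = -14.26°C, so T = -29.49°C.
Dry descent to 1300 m: +9.7 × 3 km = +29.1°C, so T = -0.39°C.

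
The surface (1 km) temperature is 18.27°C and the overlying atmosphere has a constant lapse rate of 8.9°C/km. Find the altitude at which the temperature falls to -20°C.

Height above start = (18.27 − (-20)) / 8.9 = 4.3 km
Altitude = 1000 m + 4300 m = 5300 m

5.3 km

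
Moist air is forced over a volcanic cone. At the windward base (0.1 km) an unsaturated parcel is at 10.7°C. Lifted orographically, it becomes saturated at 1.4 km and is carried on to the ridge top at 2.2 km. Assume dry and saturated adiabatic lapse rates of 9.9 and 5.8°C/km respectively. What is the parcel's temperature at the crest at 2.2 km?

Dry to 1400 m: -9.9 × 1.3 km = -12.87°C, so T = -2.17°C.
Saturated to 2200 m: -5.8 × 0.8 km = -4.64°C, so T = -6.81°C.

-6.81°C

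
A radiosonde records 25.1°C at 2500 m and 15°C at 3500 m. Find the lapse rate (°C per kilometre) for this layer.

Γ = −ΔT/Δz = (25.1 − 15) / (3500 − 2500) m
  = 10.1°C / 1 km = 10.1°C/km

10.1°C/km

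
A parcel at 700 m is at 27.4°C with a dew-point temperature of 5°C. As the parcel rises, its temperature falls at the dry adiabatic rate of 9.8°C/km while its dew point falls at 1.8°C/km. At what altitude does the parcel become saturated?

3500 m

T and T_d converge at 9.8 − 1.8 = 8°C per km
Height above start = (27.4 − 5) / 8 = 2.8 km
LCL altitude = 700 m + 2800 m = 3500 m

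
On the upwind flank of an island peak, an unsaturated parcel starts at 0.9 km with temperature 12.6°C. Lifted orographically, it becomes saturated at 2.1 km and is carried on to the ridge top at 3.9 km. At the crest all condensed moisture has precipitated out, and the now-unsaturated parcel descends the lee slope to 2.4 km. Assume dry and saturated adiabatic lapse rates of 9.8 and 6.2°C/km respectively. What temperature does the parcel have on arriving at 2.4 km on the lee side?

4.38°C

900 → 2100 m (dry, 9.8°C/km): ΔT = -9.8 × 1.2 = -11.76°C → T = 0.84°C
2100 → 3900 m (saturated, 6.2°C/km): ΔT = -6.2 × 1.8 = -11.16°C → T = -10.32°C
3900 → 2400 m (dry descent, 9.8°C/km): ΔT = +9.8 × 1.5 = +14.7°C → T = 4.38°C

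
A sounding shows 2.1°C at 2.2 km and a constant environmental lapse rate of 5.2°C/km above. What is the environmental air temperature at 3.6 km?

-5.18°C

2200 → 3600 m (environmental, 5.2°C/km): ΔT = -5.2 × 1.4 = -7.28°C → T = -5.18°C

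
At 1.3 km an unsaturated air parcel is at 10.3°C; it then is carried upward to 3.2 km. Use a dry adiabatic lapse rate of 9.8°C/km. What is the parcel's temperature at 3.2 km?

1300 → 3200 m (dry adiabatic, 9.8°C/km): ΔT = -9.8 × 1.9 = -18.62°C → T = -8.32°C

-8.32°C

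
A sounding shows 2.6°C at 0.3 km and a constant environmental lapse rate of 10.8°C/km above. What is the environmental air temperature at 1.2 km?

300 → 1200 m (environmental, 10.8°C/km): ΔT = -10.8 × 0.9 = -9.72°C → T = -7.12°C

-7.12°C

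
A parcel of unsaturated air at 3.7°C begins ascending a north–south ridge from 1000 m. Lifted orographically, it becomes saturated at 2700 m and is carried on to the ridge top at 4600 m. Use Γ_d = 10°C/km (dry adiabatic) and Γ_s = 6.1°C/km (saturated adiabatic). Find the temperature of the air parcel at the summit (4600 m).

-24.89°C

Dry to 2700 m: -10 × 1.7 km = -17°C, so T = -13.3°C.
Saturated to 4600 m: -6.1 × 1.9 km = -11.59°C, so T = -24.89°C.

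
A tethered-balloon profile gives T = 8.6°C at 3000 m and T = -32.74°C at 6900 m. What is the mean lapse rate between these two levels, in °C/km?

Γ = −ΔT/Δz = (8.6 − (-32.74)) / (6900 − 3000) m
  = 41.34°C / 3.9 km = 10.6°C/km

10.6°C/km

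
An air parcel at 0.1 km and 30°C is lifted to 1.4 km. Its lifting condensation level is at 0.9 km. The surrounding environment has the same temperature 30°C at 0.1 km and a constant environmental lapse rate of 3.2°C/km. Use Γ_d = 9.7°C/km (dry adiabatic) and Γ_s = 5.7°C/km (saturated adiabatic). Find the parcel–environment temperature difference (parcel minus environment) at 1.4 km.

-6.45°C (parcel cooler than environment)

Parcel:
  From 100 m to 900 m (dry): cools by 9.7 × 0.8 = 7.76°C, giving 22.24°C.
  From 900 m to 1400 m (saturated): cools by 5.7 × 0.5 = 2.85°C, giving 19.39°C.
Environment:
  From 100 m to 1400 m (environment): cools by 3.2 × 1.3 = 4.16°C, giving 25.84°C.
T_parcel − T_env = 19.39 − 25.84 = -6.45°C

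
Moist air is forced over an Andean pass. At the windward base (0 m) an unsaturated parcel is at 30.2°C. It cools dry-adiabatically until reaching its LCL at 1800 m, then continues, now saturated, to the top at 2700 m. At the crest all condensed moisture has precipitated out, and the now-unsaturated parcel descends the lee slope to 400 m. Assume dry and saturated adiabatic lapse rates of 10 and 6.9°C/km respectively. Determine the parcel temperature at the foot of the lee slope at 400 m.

From 0 m to 1800 m (dry): cools by 10 × 1.8 = 18°C, giving 12.2°C.
From 1800 m to 2700 m (saturated): cools by 6.9 × 0.9 = 6.21°C, giving 5.99°C.
From 2700 m to 400 m (dry descent): warms by 10 × 2.3 = 23°C, giving 28.99°C.

28.99°C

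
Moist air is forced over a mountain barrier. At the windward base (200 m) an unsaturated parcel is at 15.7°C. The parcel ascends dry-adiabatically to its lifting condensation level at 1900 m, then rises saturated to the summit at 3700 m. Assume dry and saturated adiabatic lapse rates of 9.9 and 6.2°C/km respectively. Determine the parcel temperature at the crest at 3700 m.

200 → 1900 m (dry, 9.9°C/km): ΔT = -9.9 × 1.7 = -16.83°C → T = -1.13°C
1900 → 3700 m (saturated, 6.2°C/km): ΔT = -6.2 × 1.8 = -11.16°C → T = -12.29°C

-12.29°C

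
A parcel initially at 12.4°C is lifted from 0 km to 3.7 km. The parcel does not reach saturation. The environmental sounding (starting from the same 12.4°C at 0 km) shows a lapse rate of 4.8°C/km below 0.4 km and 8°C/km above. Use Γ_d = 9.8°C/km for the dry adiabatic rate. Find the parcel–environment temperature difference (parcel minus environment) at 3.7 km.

-7.94°C (parcel cooler than environment)

Parcel:
  From 0 m to 3700 m (dry): cools by 9.8 × 3.7 = 36.26°C, giving -23.86°C.
Environment:
  From 0 m to 400 m (environment, lower layer): cools by 4.8 × 0.4 = 1.92°C, giving 10.48°C.
  From 400 m to 3700 m (environment, upper layer): cools by 8 × 3.3 = 26.4°C, giving -15.92°C.
T_parcel − T_env = -23.86 − (-15.92) = -7.94°C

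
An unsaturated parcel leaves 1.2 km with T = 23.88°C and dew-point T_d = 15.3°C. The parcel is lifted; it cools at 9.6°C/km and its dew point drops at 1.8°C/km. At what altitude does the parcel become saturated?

T and T_d converge at 9.6 − 1.8 = 7.8°C per km
Height above start = (23.88 − 15.3) / 7.8 = 1.1 km
LCL altitude = 1200 m + 1100 m = 2300 m

2.3 km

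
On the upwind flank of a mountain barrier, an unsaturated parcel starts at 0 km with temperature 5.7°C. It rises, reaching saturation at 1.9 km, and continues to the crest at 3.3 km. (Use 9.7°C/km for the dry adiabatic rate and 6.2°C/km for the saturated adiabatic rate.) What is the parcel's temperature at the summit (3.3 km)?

-21.41°C

Dry to 1900 m: -9.7 × 1.9 km = -18.43°C, so T = -12.73°C.
Saturated to 3300 m: -6.2 × 1.4 km = -8.68°C, so T = -21.41°C.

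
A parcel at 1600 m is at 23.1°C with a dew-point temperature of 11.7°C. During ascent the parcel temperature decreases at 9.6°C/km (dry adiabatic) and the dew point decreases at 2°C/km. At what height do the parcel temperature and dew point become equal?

3100 m

T and T_d converge at 9.6 − 2 = 7.6°C per km
Height above start = (23.1 − 11.7) / 7.6 = 1.5 km
LCL altitude = 1600 m + 1500 m = 3100 m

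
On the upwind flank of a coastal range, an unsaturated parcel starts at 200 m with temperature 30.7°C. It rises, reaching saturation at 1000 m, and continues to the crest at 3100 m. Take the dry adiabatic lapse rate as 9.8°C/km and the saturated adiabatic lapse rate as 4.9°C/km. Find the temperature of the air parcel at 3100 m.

200 → 1000 m (dry, 9.8°C/km): ΔT = -9.8 × 0.8 = -7.84°C → T = 22.86°C
1000 → 3100 m (saturated, 4.9°C/km): ΔT = -4.9 × 2.1 = -10.29°C → T = 12.57°C

12.57°C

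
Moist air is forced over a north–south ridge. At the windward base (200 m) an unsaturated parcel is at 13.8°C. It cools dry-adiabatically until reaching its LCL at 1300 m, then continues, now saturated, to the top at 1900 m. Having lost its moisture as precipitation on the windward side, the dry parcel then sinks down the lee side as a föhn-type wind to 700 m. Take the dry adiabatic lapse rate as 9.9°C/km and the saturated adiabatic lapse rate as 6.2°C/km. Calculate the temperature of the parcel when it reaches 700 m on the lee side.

11.07°C

200–1300 m, dry: Δz = 1.1 km ⇒ ΔT = -10.89°C; T = 2.91°C
1300–1900 m, saturated: Δz = 0.6 km ⇒ ΔT = -3.72°C; T = -0.81°C
1900–700 m, dry descent: Δz = 1.2 km ⇒ ΔT = +11.88°C; T = 11.07°C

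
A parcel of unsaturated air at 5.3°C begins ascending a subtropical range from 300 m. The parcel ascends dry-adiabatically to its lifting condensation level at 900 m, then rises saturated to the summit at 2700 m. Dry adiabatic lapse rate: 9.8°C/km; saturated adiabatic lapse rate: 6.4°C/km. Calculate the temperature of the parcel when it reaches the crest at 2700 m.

From 300 m to 900 m (dry): cools by 9.8 × 0.6 = 5.88°C, giving -0.58°C.
From 900 m to 2700 m (saturated): cools by 6.4 × 1.8 = 11.52°C, giving -12.1°C.

-12.1°C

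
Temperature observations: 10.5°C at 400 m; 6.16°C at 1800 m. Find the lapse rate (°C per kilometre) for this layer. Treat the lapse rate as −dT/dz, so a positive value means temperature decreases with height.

Γ = −ΔT/Δz = (10.5 − 6.16) / (1800 − 400) m
  = 4.34°C / 1.4 km = 3.1°C/km

3.1°C/km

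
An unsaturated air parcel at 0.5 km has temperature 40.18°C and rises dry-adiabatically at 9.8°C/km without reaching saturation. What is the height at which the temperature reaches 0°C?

4.6 km

Height above start = (40.18 − 0) / 9.8 = 4.1 km
Altitude = 500 m + 4100 m = 4600 m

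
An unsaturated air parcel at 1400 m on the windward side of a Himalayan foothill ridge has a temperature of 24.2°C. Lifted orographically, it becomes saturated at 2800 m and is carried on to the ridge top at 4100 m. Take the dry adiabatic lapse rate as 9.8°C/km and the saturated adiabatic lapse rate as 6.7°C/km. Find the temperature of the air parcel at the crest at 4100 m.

From 1400 m to 2800 m (dry): cools by 9.8 × 1.4 = 13.72°C, giving 10.48°C.
From 2800 m to 4100 m (saturated): cools by 6.7 × 1.3 = 8.71°C, giving 1.77°C.

1.77°C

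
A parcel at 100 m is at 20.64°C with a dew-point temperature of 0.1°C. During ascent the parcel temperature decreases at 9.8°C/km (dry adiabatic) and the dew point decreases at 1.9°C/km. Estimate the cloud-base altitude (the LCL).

T and T_d converge at 9.8 − 1.9 = 7.9°C per km
Height above start = (20.64 − 0.1) / 7.9 = 2.6 km
LCL altitude = 100 m + 2600 m = 2700 m

2700 m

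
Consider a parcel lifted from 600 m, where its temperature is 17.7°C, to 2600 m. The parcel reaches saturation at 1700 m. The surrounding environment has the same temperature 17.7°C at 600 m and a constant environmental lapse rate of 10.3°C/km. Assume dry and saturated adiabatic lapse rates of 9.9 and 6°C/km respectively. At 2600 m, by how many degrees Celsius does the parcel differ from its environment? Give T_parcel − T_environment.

Parcel:
  600 → 1700 m (dry, 9.9°C/km): ΔT = -9.9 × 1.1 = -10.89°C → T = 6.81°C
  1700 → 2600 m (saturated, 6°C/km): ΔT = -6 × 0.9 = -5.4°C → T = 1.41°C
Environment:
  600 → 2600 m (environment, 10.3°C/km): ΔT = -10.3 × 2 = -20.6°C → T = -2.9°C
T_parcel − T_env = 1.41 − (-2.9) = +4.31°C

+4.31°C (parcel warmer than environment)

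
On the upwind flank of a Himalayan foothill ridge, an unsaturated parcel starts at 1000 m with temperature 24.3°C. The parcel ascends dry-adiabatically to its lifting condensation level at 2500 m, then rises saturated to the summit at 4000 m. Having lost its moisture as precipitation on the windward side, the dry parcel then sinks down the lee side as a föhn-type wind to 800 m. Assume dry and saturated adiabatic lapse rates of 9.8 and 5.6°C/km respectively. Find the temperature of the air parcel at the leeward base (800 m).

32.56°C

1000–2500 m, dry: Δz = 1.5 km ⇒ ΔT = -14.7°C; T = 9.6°C
2500–4000 m, saturated: Δz = 1.5 km ⇒ ΔT = -8.4°C; T = 1.2°C
4000–800 m, dry descent: Δz = 3.2 km ⇒ ΔT = +31.36°C; T = 32.56°C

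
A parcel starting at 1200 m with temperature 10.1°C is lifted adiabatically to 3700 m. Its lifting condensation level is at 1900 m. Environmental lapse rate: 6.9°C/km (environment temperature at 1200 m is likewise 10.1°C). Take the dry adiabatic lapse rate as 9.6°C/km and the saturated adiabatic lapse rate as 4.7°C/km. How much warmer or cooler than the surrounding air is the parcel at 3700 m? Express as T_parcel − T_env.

+2.07°C (parcel warmer than environment)

Parcel:
  1200 → 1900 m (dry, 9.6°C/km): ΔT = -9.6 × 0.7 = -6.72°C → T = 3.38°C
  1900 → 3700 m (saturated, 4.7°C/km): ΔT = -4.7 × 1.8 = -8.46°C → T = -5.08°C
Environment:
  1200 → 3700 m (environment, 6.9°C/km): ΔT = -6.9 × 2.5 = -17.25°C → T = -7.15°C
T_parcel − T_env = -5.08 − (-7.15) = +2.07°C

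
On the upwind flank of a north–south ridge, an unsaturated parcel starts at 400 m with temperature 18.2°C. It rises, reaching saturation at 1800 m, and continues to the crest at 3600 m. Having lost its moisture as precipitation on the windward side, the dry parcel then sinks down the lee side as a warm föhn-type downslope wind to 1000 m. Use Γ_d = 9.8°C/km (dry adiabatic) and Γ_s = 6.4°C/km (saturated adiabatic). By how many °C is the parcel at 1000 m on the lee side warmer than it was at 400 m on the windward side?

400 → 1800 m (dry, 9.8°C/km): ΔT = -9.8 × 1.4 = -13.72°C → T = 4.48°C
1800 → 3600 m (saturated, 6.4°C/km): ΔT = -6.4 × 1.8 = -11.52°C → T = -7.04°C
3600 → 1000 m (dry descent, 9.8°C/km): ΔT = +9.8 × 2.6 = +25.48°C → T = 18.44°C
Net change vs windward start: 18.44 − 18.2 = +0.24°C

+0.24°C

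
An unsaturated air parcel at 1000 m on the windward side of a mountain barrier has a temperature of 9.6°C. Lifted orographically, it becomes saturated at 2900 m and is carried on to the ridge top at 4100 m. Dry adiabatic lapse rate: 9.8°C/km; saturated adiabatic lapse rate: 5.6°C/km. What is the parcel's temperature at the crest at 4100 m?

-15.74°C

From 1000 m to 2900 m (dry): cools by 9.8 × 1.9 = 18.62°C, giving -9.02°C.
From 2900 m to 4100 m (saturated): cools by 5.6 × 1.2 = 6.72°C, giving -15.74°C.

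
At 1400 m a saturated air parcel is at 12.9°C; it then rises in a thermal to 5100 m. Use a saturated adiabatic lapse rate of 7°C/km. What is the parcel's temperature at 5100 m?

From 1400 m to 5100 m (saturated adiabatic): cools by 7 × 3.7 = 25.9°C, giving -13°C.

-13°C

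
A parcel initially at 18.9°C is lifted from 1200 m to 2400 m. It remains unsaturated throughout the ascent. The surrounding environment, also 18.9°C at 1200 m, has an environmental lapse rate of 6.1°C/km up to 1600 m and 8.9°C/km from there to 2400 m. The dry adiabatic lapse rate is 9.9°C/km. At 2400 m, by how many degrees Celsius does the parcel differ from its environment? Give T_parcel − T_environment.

Parcel:
  1200 → 2400 m (dry, 9.9°C/km): ΔT = -9.9 × 1.2 = -11.88°C → T = 7.02°C
Environment:
  1200 → 1600 m (environment, lower layer, 6.1°C/km): ΔT = -6.1 × 0.4 = -2.44°C → T = 16.46°C
  1600 → 2400 m (environment, upper layer, 8.9°C/km): ΔT = -8.9 × 0.8 = -7.12°C → T = 9.34°C
T_parcel − T_env = 7.02 − 9.34 = -2.32°C

-2.32°C (parcel cooler than environment)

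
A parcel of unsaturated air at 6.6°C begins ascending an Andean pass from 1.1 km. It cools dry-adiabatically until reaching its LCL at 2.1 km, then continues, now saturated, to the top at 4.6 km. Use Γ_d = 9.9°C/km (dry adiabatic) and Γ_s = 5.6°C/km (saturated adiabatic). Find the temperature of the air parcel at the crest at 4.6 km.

1100–2100 m, dry: Δz = 1 km ⇒ ΔT = -9.9°C; T = -3.3°C
2100–4600 m, saturated: Δz = 2.5 km ⇒ ΔT = -14°C; T = -17.3°C

-17.3°C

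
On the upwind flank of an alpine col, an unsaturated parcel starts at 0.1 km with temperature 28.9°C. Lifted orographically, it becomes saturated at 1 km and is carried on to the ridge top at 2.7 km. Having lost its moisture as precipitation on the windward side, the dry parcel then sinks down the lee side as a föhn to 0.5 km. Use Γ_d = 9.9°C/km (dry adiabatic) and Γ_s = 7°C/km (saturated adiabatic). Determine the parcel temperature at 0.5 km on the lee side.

29.87°C

From 100 m to 1000 m (dry): cools by 9.9 × 0.9 = 8.91°C, giving 19.99°C.
From 1000 m to 2700 m (saturated): cools by 7 × 1.7 = 11.9°C, giving 8.09°C.
From 2700 m to 500 m (dry descent): warms by 9.9 × 2.2 = 21.78°C, giving 29.87°C.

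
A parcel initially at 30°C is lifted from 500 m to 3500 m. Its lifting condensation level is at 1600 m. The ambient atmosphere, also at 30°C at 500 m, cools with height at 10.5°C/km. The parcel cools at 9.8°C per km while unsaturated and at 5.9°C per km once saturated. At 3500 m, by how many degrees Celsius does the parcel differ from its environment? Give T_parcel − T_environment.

Parcel:
  500–1600 m, dry: Δz = 1.1 km ⇒ ΔT = -10.78°C; T = 19.22°C
  1600–3500 m, saturated: Δz = 1.9 km ⇒ ΔT = -11.21°C; T = 8.01°C
Environment:
  500–3500 m, environment: Δz = 3 km ⇒ ΔT = -31.5°C; T = -1.5°C
T_parcel − T_env = 8.01 − (-1.5) = +9.51°C

+9.51°C (parcel warmer than environment)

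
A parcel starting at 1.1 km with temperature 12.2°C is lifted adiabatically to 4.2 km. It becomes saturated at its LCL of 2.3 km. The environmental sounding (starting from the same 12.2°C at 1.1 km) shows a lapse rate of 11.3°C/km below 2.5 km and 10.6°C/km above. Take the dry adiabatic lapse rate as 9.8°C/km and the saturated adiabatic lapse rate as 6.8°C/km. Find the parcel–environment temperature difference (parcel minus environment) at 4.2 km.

+9.16°C (parcel warmer than environment)

Parcel:
  1100 → 2300 m (dry, 9.8°C/km): ΔT = -9.8 × 1.2 = -11.76°C → T = 0.44°C
  2300 → 4200 m (saturated, 6.8°C/km): ΔT = -6.8 × 1.9 = -12.92°C → T = -12.48°C
Environment:
  1100 → 2500 m (environment, lower layer, 11.3°C/km): ΔT = -11.3 × 1.4 = -15.82°C → T = -3.62°C
  2500 → 4200 m (environment, upper layer, 10.6°C/km): ΔT = -10.6 × 1.7 = -18.02°C → T = -21.64°C
T_parcel − T_env = -12.48 − (-21.64) = +9.16°C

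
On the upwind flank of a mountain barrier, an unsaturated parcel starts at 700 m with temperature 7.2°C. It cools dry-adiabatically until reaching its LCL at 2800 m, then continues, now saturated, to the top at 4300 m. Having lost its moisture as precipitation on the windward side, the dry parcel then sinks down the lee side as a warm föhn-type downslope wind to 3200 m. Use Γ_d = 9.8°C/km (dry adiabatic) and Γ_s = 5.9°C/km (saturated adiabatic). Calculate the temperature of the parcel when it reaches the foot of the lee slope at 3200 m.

700 → 2800 m (dry, 9.8°C/km): ΔT = -9.8 × 2.1 = -20.58°C → T = -13.38°C
2800 → 4300 m (saturated, 5.9°C/km): ΔT = -5.9 × 1.5 = -8.85°C → T = -22.23°C
4300 → 3200 m (dry descent, 9.8°C/km): ΔT = +9.8 × 1.1 = +10.78°C → T = -11.45°C

-11.45°C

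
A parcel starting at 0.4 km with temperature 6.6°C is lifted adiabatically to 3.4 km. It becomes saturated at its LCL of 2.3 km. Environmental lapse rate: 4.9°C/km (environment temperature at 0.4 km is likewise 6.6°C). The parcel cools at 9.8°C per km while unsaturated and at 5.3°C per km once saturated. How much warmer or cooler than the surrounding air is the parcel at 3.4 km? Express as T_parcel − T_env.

-9.75°C (parcel cooler than environment)

Parcel:
  400 → 2300 m (dry, 9.8°C/km): ΔT = -9.8 × 1.9 = -18.62°C → T = -12.02°C
  2300 → 3400 m (saturated, 5.3°C/km): ΔT = -5.3 × 1.1 = -5.83°C → T = -17.85°C
Environment:
  400 → 3400 m (environment, 4.9°C/km): ΔT = -4.9 × 3 = -14.7°C → T = -8.1°C
T_parcel − T_env = -17.85 − (-8.1) = -9.75°C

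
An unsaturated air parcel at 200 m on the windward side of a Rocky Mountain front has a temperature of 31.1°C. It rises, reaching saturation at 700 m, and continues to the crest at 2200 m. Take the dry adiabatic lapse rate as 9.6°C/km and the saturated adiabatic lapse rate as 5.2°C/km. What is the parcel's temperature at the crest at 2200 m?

18.5°C

200 → 700 m (dry, 9.6°C/km): ΔT = -9.6 × 0.5 = -4.8°C → T = 26.3°C
700 → 2200 m (saturated, 5.2°C/km): ΔT = -5.2 × 1.5 = -7.8°C → T = 18.5°C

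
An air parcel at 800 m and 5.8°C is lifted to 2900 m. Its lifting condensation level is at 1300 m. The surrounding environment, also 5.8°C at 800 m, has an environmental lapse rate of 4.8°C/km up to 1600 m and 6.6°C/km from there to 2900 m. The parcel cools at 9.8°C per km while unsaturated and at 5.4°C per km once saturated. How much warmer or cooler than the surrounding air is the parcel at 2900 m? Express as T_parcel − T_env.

Parcel:
  800–1300 m, dry: Δz = 0.5 km ⇒ ΔT = -4.9°C; T = 0.9°C
  1300–2900 m, saturated: Δz = 1.6 km ⇒ ΔT = -8.64°C; T = -7.74°C
Environment:
  800–1600 m, environment, lower layer: Δz = 0.8 km ⇒ ΔT = -3.84°C; T = 1.96°C
  1600–2900 m, environment, upper layer: Δz = 1.3 km ⇒ ΔT = -8.58°C; T = -6.62°C
T_parcel − T_env = -7.74 − (-6.62) = -1.12°C

-1.12°C (parcel cooler than environment)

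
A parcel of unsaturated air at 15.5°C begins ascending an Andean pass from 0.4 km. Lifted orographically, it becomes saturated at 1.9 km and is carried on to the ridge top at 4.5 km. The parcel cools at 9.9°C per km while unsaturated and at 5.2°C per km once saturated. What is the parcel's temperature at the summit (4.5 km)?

-12.87°C

400–1900 m, dry: Δz = 1.5 km ⇒ ΔT = -14.85°C; T = 0.65°C
1900–4500 m, saturated: Δz = 2.6 km ⇒ ΔT = -13.52°C; T = -12.87°C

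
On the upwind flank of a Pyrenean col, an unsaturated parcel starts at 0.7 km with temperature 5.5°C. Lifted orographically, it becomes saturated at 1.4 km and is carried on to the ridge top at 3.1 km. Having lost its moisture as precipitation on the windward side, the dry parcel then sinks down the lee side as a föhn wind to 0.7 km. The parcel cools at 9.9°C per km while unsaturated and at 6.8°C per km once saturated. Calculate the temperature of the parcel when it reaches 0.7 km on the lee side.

Dry to 1400 m: -9.9 × 0.7 km = -6.93°C, so T = -1.43°C.
Saturated to 3100 m: -6.8 × 1.7 km = -11.56°C, so T = -12.99°C.
Dry descent to 700 m: +9.9 × 2.4 km = +23.76°C, so T = 10.77°C.

10.77°C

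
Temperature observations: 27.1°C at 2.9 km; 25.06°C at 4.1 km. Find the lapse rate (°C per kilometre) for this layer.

1.7°C/km

Γ = −ΔT/Δz = (27.1 − 25.06) / (4100 − 2900) m
  = 2.04°C / 1.2 km = 1.7°C/km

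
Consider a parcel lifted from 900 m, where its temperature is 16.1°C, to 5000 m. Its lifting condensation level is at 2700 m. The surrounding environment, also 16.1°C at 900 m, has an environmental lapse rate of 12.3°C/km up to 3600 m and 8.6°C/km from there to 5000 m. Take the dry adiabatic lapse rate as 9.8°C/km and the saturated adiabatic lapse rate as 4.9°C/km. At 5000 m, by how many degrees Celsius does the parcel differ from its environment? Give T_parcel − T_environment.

+16.34°C (parcel warmer than environment)

Parcel:
  Dry to 2700 m: -9.8 × 1.8 km = -17.64°C, so T = -1.54°C.
  Saturated to 5000 m: -4.9 × 2.3 km = -11.27°C, so T = -12.81°C.
Environment:
  Environment, lower layer to 3600 m: -12.3 × 2.7 km = -33.21°C, so T = -17.11°C.
  Environment, upper layer to 5000 m: -8.6 × 1.4 km = -12.04°C, so T = -29.15°C.
T_parcel − T_env = -12.81 − (-29.15) = +16.34°C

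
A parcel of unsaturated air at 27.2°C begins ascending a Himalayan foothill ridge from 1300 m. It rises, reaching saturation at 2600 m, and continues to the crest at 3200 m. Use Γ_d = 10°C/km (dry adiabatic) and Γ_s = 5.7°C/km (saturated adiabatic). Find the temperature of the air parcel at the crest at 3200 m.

1300 → 2600 m (dry, 10°C/km): ΔT = -10 × 1.3 = -13°C → T = 14.2°C
2600 → 3200 m (saturated, 5.7°C/km): ΔT = -5.7 × 0.6 = -3.42°C → T = 10.78°C

10.78°C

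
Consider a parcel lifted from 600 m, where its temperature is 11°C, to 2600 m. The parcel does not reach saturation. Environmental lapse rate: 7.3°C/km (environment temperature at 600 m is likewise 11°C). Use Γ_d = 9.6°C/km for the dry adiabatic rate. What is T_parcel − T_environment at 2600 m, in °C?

-4.6°C (parcel cooler than environment)

Parcel:
  600–2600 m, dry: Δz = 2 km ⇒ ΔT = -19.2°C; T = -8.2°C
Environment:
  600–2600 m, environment: Δz = 2 km ⇒ ΔT = -14.6°C; T = -3.6°C
T_parcel − T_env = -8.2 − (-3.6) = -4.6°C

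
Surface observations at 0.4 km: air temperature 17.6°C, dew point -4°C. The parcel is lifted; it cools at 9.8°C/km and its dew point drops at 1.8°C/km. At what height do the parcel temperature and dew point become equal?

3.1 km

T and T_d converge at 9.8 − 1.8 = 8°C per km
Height above start = (17.6 − (-4)) / 8 = 2.7 km
LCL altitude = 400 m + 2700 m = 3100 m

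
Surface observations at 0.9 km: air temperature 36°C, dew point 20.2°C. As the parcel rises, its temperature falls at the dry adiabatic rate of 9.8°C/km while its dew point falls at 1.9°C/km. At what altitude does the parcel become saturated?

T and T_d converge at 9.8 − 1.9 = 7.9°C per km
Height above start = (36 − 20.2) / 7.9 = 2 km
LCL altitude = 900 m + 2000 m = 2900 m

2.9 km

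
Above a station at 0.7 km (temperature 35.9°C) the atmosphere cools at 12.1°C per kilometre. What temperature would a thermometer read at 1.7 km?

23.8°C

From 700 m to 1700 m (environmental): cools by 12.1 × 1 = 12.1°C, giving 23.8°C.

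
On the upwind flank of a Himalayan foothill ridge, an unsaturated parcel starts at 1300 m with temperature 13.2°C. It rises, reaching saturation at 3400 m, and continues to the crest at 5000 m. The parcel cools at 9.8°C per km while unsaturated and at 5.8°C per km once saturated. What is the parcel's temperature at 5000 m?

-16.66°C

Dry to 3400 m: -9.8 × 2.1 km = -20.58°C, so T = -7.38°C.
Saturated to 5000 m: -5.8 × 1.6 km = -9.28°C, so T = -16.66°C.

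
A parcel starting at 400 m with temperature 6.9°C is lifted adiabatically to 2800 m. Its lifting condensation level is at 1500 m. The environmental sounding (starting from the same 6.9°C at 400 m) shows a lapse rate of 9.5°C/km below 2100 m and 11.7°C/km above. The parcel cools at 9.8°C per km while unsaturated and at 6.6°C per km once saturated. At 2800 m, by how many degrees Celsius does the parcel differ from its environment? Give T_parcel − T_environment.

+4.98°C (parcel warmer than environment)

Parcel:
  Dry to 1500 m: -9.8 × 1.1 km = -10.78°C, so T = -3.88°C.
  Saturated to 2800 m: -6.6 × 1.3 km = -8.58°C, so T = -12.46°C.
Environment:
  Environment, lower layer to 2100 m: -9.5 × 1.7 km = -16.15°C, so T = -9.25°C.
  Environment, upper layer to 2800 m: -11.7 × 0.7 km = -8.19°C, so T = -17.44°C.
T_parcel − T_env = -12.46 − (-17.44) = +4.98°C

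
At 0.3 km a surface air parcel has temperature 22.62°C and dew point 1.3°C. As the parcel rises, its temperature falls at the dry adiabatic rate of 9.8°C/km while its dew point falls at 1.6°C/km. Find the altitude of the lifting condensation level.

2.9 km

T and T_d converge at 9.8 − 1.6 = 8.2°C per km
Height above start = (22.62 − 1.3) / 8.2 = 2.6 km
LCL altitude = 300 m + 2600 m = 2900 m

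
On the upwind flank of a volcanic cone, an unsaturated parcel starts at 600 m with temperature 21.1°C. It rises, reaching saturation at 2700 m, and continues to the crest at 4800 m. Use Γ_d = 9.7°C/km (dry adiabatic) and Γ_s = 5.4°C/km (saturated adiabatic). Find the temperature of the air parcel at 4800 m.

Dry to 2700 m: -9.7 × 2.1 km = -20.37°C, so T = 0.73°C.
Saturated to 4800 m: -5.4 × 2.1 km = -11.34°C, so T = -10.61°C.

-10.61°C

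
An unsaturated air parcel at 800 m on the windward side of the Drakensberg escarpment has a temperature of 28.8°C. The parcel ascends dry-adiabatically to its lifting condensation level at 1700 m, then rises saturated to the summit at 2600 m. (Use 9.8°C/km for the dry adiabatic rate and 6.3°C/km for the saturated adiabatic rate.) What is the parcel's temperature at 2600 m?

Dry to 1700 m: -9.8 × 0.9 km = -8.82°C, so T = 19.98°C.
Saturated to 2600 m: -6.3 × 0.9 km = -5.67°C, so T = 14.31°C.

14.31°C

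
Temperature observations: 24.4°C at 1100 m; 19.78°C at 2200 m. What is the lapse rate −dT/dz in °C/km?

4.2°C/km

Γ = −ΔT/Δz = (24.4 − 19.78) / (2200 − 1100) m
  = 4.62°C / 1.1 km = 4.2°C/km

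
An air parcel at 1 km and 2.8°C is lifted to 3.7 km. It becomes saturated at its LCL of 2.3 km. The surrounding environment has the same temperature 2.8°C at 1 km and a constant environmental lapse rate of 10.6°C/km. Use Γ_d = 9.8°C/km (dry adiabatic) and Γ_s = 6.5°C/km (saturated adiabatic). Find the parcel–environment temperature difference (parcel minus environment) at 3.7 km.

Parcel:
  1000–2300 m, dry: Δz = 1.3 km ⇒ ΔT = -12.74°C; T = -9.94°C
  2300–3700 m, saturated: Δz = 1.4 km ⇒ ΔT = -9.1°C; T = -19.04°C
Environment:
  1000–3700 m, environment: Δz = 2.7 km ⇒ ΔT = -28.62°C; T = -25.82°C
T_parcel − T_env = -19.04 − (-25.82) = +6.78°C

+6.78°C (parcel warmer than environment)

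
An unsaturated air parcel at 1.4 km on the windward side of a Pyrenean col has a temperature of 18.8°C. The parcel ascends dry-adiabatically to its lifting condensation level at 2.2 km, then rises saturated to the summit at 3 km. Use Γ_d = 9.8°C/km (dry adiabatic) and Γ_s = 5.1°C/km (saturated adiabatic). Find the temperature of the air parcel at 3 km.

6.88°C

Dry to 2200 m: -9.8 × 0.8 km = -7.84°C, so T = 10.96°C.
Saturated to 3000 m: -5.1 × 0.8 km = -4.08°C, so T = 6.88°C.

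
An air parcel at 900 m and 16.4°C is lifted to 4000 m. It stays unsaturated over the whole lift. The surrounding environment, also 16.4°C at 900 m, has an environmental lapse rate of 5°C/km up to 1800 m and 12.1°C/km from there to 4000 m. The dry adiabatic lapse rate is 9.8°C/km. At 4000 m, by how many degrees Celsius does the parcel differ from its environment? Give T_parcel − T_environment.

Parcel:
  900–4000 m, dry: Δz = 3.1 km ⇒ ΔT = -30.38°C; T = -13.98°C
Environment:
  900–1800 m, environment, lower layer: Δz = 0.9 km ⇒ ΔT = -4.5°C; T = 11.9°C
  1800–4000 m, environment, upper layer: Δz = 2.2 km ⇒ ΔT = -26.62°C; T = -14.72°C
T_parcel − T_env = -13.98 − (-14.72) = +0.74°C

+0.74°C (parcel warmer than environment)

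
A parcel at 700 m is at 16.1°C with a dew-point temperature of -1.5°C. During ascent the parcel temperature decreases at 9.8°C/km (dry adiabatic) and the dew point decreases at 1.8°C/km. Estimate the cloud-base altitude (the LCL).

T and T_d converge at 9.8 − 1.8 = 8°C per km
Height above start = (16.1 − (-1.5)) / 8 = 2.2 km
LCL altitude = 700 m + 2200 m = 2900 m

2900 m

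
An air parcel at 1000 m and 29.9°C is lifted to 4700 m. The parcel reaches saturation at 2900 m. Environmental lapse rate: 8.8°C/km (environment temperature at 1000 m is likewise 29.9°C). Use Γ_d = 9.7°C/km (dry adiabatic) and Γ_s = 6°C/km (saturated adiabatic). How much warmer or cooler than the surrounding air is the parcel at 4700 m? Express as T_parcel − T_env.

+3.33°C (parcel warmer than environment)

Parcel:
  Dry to 2900 m: -9.7 × 1.9 km = -18.43°C, so T = 11.47°C.
  Saturated to 4700 m: -6 × 1.8 km = -10.8°C, so T = 0.67°C.
Environment:
  Environment to 4700 m: -8.8 × 3.7 km = -32.56°C, so T = -2.66°C.
T_parcel − T_env = 0.67 − (-2.66) = +3.33°C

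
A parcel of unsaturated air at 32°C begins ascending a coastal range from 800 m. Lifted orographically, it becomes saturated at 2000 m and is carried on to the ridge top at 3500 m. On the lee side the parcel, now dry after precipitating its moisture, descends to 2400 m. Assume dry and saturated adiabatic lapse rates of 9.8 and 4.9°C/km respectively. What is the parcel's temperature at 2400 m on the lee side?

23.67°C

From 800 m to 2000 m (dry): cools by 9.8 × 1.2 = 11.76°C, giving 20.24°C.
From 2000 m to 3500 m (saturated): cools by 4.9 × 1.5 = 7.35°C, giving 12.89°C.
From 3500 m to 2400 m (dry descent): warms by 9.8 × 1.1 = 10.78°C, giving 23.67°C.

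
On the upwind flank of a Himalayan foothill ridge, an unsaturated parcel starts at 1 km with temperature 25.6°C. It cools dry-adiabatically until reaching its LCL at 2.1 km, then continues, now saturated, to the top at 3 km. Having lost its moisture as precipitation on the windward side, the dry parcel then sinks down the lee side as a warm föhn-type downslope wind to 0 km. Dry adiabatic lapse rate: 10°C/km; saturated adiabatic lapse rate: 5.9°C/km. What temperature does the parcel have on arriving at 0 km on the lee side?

1000–2100 m, dry: Δz = 1.1 km ⇒ ΔT = -11°C; T = 14.6°C
2100–3000 m, saturated: Δz = 0.9 km ⇒ ΔT = -5.31°C; T = 9.29°C
3000–0 m, dry descent: Δz = 3 km ⇒ ΔT = +30°C; T = 39.29°C

39.29°C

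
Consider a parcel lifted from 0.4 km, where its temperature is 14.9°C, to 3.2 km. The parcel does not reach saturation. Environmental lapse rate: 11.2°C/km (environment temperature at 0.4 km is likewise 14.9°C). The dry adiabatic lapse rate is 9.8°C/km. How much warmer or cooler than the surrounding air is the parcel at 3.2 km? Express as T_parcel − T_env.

Parcel:
  Dry to 3200 m: -9.8 × 2.8 km = -27.44°C, so T = -12.54°C.
Environment:
  Environment to 3200 m: -11.2 × 2.8 km = -31.36°C, so T = -16.46°C.
T_parcel − T_env = -12.54 − (-16.46) = +3.92°C

+3.92°C (parcel warmer than environment)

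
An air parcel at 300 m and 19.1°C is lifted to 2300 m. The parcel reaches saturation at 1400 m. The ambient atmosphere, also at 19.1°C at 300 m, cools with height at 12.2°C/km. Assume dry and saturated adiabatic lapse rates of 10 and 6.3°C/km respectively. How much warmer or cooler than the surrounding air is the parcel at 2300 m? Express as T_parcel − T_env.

+7.73°C (parcel warmer than environment)

Parcel:
  From 300 m to 1400 m (dry): cools by 10 × 1.1 = 11°C, giving 8.1°C.
  From 1400 m to 2300 m (saturated): cools by 6.3 × 0.9 = 5.67°C, giving 2.43°C.
Environment:
  From 300 m to 2300 m (environment): cools by 12.2 × 2 = 24.4°C, giving -5.3°C.
T_parcel − T_env = 2.43 − (-5.3) = +7.73°C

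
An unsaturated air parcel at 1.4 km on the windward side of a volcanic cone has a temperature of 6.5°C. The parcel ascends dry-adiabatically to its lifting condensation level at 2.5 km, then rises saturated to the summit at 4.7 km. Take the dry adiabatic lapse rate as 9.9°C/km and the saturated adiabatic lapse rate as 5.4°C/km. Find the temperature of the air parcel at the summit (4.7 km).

1400–2500 m, dry: Δz = 1.1 km ⇒ ΔT = -10.89°C; T = -4.39°C
2500–4700 m, saturated: Δz = 2.2 km ⇒ ΔT = -11.88°C; T = -16.27°C

-16.27°C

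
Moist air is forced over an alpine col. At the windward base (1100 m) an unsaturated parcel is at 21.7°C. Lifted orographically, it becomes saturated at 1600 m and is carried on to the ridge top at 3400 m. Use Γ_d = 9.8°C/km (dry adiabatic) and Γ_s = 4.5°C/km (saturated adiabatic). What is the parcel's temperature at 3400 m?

8.7°C

From 1100 m to 1600 m (dry): cools by 9.8 × 0.5 = 4.9°C, giving 16.8°C.
From 1600 m to 3400 m (saturated): cools by 4.5 × 1.8 = 8.1°C, giving 8.7°C.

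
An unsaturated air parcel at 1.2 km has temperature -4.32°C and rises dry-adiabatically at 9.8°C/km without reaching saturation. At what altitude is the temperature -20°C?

Height above start = (-4.32 − (-20)) / 9.8 = 1.6 km
Altitude = 1200 m + 1600 m = 2800 m

2.8 km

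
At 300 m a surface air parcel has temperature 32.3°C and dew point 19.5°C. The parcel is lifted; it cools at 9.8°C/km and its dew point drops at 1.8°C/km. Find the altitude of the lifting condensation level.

T and T_d converge at 9.8 − 1.8 = 8°C per km
Height above start = (32.3 − 19.5) / 8 = 1.6 km
LCL altitude = 300 m + 1600 m = 1900 m

1900 m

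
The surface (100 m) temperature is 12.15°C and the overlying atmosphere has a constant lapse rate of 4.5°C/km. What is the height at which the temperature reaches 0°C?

2800 m

Height above start = (12.15 − 0) / 4.5 = 2.7 km
Altitude = 100 m + 2700 m = 2800 m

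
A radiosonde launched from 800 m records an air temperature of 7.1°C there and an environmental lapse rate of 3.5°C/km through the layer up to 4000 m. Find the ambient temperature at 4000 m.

-4.1°C

800 → 4000 m (environmental, 3.5°C/km): ΔT = -3.5 × 3.2 = -11.2°C → T = -4.1°C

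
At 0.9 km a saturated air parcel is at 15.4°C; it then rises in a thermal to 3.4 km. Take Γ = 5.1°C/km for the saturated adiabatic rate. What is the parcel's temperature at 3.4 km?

900–3400 m, saturated adiabatic: Δz = 2.5 km ⇒ ΔT = -12.75°C; T = 2.65°C

2.65°C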